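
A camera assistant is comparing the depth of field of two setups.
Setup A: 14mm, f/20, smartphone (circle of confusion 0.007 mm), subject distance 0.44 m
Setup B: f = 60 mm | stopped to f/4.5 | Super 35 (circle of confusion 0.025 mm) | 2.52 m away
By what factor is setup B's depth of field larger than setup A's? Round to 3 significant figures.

Setup A: H = 14²/(20×0.007) + 14 ≈ 1414.0 mm; DoF = Df − Dn = 632.44 − 337.35 ≈ 295.09 mm.
Setup B: H = 60²/(4.5×0.025) + 60 ≈ 32060.0 mm; DoF = Df − Dn = 2729.86 − 2340.10 ≈ 389.76 mm.
Ratio = 389.76 / 295.09 ≈ 1.32.

1.32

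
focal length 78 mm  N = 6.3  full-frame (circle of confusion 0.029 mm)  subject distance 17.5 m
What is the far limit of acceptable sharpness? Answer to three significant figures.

Hyperfocal distance H = f²/(N·c) + f = 78²/(6.3 × 0.029) + 78 = 6084/0.1827 + 78 ≈ 33378.5 mm ≈ 33.38 m.
Far limit Df = s·(H − f)/(H − s) = 17500 × (33378.5 − 78) / (33378.5 − 17500) = 17500 × 33300.5 / 15878.5 ≈ 36701 mm ≈ 36.7 m.

36.7 m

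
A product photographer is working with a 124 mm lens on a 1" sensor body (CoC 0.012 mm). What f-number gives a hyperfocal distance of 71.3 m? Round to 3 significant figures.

Rearrange H = f²/(N·c) + f for N: N = f² / ((H − f)·c).
N = 124² / ((71300 − 124) × 0.012) = 15376 / 854.1 ≈ 18.

f/18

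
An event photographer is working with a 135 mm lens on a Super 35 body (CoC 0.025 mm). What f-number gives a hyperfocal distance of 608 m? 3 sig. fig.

Rearrange H = f²/(N·c) + f for N: N = f² / ((H − f)·c).
N = 135² / ((608000 − 135) × 0.025) = 18225 / 15197 ≈ 1.20.

f/1.20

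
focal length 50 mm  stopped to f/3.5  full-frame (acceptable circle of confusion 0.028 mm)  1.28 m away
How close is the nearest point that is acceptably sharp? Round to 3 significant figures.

Hyperfocal distance H = f²/(N·c) + f = 50²/(3.5 × 0.028) + 50 = 2500/0.098 + 50 ≈ 25560.2 mm ≈ 25.56 m.
Near limit Dn = s·(H − f)/(H + s − 2f) = 1280 × (25560.2 − 50) / (25560.2 + 1280 − 2 × 50) = 1280 × 25510.2 / 26740.2 ≈ 1221.1 mm ≈ 1.22 m.

1.22 m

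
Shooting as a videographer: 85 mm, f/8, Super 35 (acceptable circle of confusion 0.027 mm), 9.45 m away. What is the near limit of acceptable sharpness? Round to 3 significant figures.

Hyperfocal distance H = f²/(N·c) + f = 85²/(8 × 0.027) + 85 = 7225/0.216 + 85 ≈ 33534.1 mm ≈ 33.53 m.
Near limit Dn = s·(H − f)/(H + s − 2f) = 9450 × (33534.1 − 85) / (33534.1 + 9450 − 2 × 85) = 9450 × 33449.1 / 42814.1 ≈ 7382.9 mm ≈ 7.38 m.

7.38 m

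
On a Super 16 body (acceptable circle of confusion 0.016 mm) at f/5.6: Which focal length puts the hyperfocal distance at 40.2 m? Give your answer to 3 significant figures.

From H = f²/(N·c) + f, with f ≪ H: f ≈ √(H·N·c) = √(40200 × 5.6 × 0.016) = √3601.9 ≈ 60.02 mm.
The +f correction barely moves this — solving exactly, f² + N·c·f − N·c·H = 0 ⇒ f = (−N·c + √((N·c)² + 4·N·c·H))/2 = (−0.0896 + √14408)/2 ≈ 59.971 mm, so f ≈ 60.0 mm.

60.0 mm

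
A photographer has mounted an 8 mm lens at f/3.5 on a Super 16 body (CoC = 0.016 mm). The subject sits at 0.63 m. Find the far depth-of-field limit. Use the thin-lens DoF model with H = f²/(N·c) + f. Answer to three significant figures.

1.38 m

Hyperfocal distance H = f²/(N·c) + f = 8²/(3.5 × 0.016) + 8 = 64/0.056 + 8 ≈ 1150.9 mm ≈ 1.151 m.
Far limit Df = s·(H − f)/(H − s) = 630 × (1150.9 − 8) / (1150.9 − 630) = 630 × 1142.9 / 520.9 ≈ 1382.3 mm ≈ 1.38 m.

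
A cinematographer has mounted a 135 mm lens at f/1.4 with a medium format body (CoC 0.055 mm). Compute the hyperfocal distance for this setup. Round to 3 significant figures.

237 m

Hyperfocal distance H = f²/(N·c) + f = 135²/(1.4 × 0.055) + 135 = 18225/0.077 + 135 ≈ 236823.3 mm ≈ 237 m.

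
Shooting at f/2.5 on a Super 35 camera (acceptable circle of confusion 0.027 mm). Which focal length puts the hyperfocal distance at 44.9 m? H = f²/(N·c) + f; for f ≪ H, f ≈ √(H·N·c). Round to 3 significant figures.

From H = f²/(N·c) + f, with f ≪ H: f ≈ √(H·N·c) = √(44900 × 2.5 × 0.027) = √3030.8 ≈ 55.05 mm.
Exact: f² + N·c·f − N·c·H = 0 ⇒ f = (−N·c + √((N·c)² + 4·N·c·H))/2 = (−0.0675 + √12123)/2 ≈ 55.019 mm ≈ 55.0 mm.

55.0 mm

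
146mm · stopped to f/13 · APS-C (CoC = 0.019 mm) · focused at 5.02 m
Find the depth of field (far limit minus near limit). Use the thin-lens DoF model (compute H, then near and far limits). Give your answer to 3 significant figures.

Hyperfocal distance H = f²/(N·c) + f = 146²/(13 × 0.019) + 146 = 21316/0.247 + 146 ≈ 86445.6 mm ≈ 86.45 m.
Near limit Dn = s·(H − f)/(H + s − 2f) = 5020 × (86445.6 − 146) / (86445.6 + 5020 − 2 × 146) = 5020 × 86299.6 / 91173.6 ≈ 4751.64 mm.
Far limit Df = s·(H − f)/(H − s) = 5020 × (86445.6 − 146) / (86445.6 − 5020) = 5020 × 86299.6 / 81425.6 ≈ 5320.49 mm.
Depth of field = Df − Dn = 5320.49 − 4751.64 ≈ 568.85 mm ≈ 0.569 m.

0.569 m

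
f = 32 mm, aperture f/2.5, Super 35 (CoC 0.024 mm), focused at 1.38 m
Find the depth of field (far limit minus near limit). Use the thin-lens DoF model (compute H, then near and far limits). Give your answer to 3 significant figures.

219 mm

Hyperfocal distance H = f²/(N·c) + f = 32²/(2.5 × 0.024) + 32 = 1024/0.06 + 32 ≈ 17098.7 mm ≈ 17.10 m.
Near limit Dn = s·(H − f)/(H + s − 2f) = 1380 × (17098.7 − 32) / (17098.7 + 1380 − 2 × 32) = 1380 × 17066.7 / 18414.7 ≈ 1278.98 mm.
Far limit Df = s·(H − f)/(H − s) = 1380 × (17098.7 − 32) / (17098.7 − 1380) = 1380 × 17066.7 / 15718.7 ≈ 1498.35 mm.
Depth of field = Df − Dn = 1498.35 − 1278.98 ≈ 219.37 mm.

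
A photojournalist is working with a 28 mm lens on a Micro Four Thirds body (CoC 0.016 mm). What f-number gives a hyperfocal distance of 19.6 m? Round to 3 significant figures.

f/2.50

Rearrange H = f²/(N·c) + f for N: N = f² / ((H − f)·c).
N = 28² / ((19600 − 28) × 0.016) = 784 / 313.2 ≈ 2.50.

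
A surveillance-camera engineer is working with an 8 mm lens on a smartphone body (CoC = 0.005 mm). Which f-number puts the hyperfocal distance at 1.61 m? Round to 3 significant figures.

Rearrange H = f²/(N·c) + f for N: N = f² / ((H − f)·c).
N = 8² / ((1610 − 8) × 0.005) = 64 / 8.010 ≈ 7.99.

f/7.99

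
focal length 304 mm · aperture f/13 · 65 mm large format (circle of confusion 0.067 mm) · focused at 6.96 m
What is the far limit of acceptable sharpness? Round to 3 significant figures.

Hyperfocal distance H = f²/(N·c) + f = 304²/(13 × 0.067) + 304 = 92416/0.871 + 304 ≈ 106407.3 mm ≈ 106.4 m.
Far limit Df = s·(H − f)/(H − s) = 6960 × (106407.3 − 304) / (106407.3 − 6960) = 6960 × 106103.3 / 99447.3 ≈ 7425.8 mm ≈ 7.43 m.

7.43 m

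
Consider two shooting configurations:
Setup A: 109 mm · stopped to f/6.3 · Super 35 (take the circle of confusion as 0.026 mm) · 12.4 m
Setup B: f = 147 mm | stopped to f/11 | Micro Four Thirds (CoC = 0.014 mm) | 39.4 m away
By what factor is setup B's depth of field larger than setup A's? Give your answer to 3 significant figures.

Setup A: H = 109²/(6.3×0.026) + 109 ≈ 72642.6 mm; DoF = Df − Dn = 14929.9 − 10603.3 ≈ 4326.6 mm.
Setup B: H = 147²/(11×0.014) + 147 ≈ 140465.2 mm; DoF = Df − Dn = 54703 − 30787 ≈ 23916 mm.
Ratio = 23916 / 4326.6 ≈ 5.53.

5.53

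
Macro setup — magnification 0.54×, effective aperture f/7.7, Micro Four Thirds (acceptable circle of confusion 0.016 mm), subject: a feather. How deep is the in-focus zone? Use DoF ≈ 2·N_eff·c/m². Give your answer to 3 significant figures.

At magnification m, DoF ≈ 2·N_eff·c/m² = 2 × 7.7 × 0.016 / 0.54² = 0.2464 / 0.2916 ≈ 0.845 mm.

0.845 mm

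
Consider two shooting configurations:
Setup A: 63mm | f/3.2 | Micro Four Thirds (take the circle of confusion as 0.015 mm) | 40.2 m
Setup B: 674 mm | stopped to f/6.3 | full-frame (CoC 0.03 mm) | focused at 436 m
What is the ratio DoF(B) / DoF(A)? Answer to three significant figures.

Setup A: H = 63²/(3.2×0.015) + 63 ≈ 82750.5 mm; DoF = Df − Dn = 78120 − 27063 ≈ 51057 mm.
Setup B: H = 674²/(6.3×0.03) + 674 ≈ 2404250.7 mm; DoF = Df − Dn = 532432 − 369142 ≈ 163290 mm.
Ratio = 163290 / 51057 ≈ 3.20.

3.20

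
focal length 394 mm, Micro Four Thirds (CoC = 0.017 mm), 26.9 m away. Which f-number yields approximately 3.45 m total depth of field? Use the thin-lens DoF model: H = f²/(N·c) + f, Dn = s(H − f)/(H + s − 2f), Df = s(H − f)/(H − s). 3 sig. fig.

f/22

Write h = H − f = f²/(N·c). The thin-lens limits are Dn = s·h/(h + (s−f)) and Df = s·h/(h − (s−f)), so DoF = Df − Dn = 2·s·(s−f)·h / (h² − (s−f)²).
That is a quadratic in h: DoF·h² − 2·s·(s−f)·h − DoF·(s−f)² = 0 ⇒ h = (s−f)·(s + √(s² + DoF²)) / DoF = 26506 × (26900 + √(26900² + 3450²)) / 3450 = 26506 × (26900 + 27120.3) / 3450 ≈ 415033 mm.
Then N = f²/(c·h) = 394² / (0.017 × 415033) = 155236 / 7055.6 ≈ 22.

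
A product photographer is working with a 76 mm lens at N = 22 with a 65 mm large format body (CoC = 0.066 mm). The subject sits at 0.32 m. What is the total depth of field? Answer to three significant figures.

Hyperfocal distance H = f²/(N·c) + f = 76²/(22 × 0.066) + 76 = 5776/1.452 + 76 ≈ 4054.0 mm ≈ 4.054 m.
Near limit Dn = s·(H − f)/(H + s − 2f) = 320 × (4054.0 − 76) / (4054.0 + 320 − 2 × 76) = 320 × 3978.0 / 4222.0 ≈ 301.506 mm.
Far limit Df = s·(H − f)/(H − s) = 320 × (4054.0 − 76) / (4054.0 − 320) = 320 × 3978.0 / 3734.0 ≈ 340.911 mm.
Depth of field = Df − Dn = 340.911 − 301.506 ≈ 39.405 mm.

39.4 mm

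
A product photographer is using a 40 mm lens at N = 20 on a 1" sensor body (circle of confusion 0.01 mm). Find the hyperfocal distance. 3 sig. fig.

Hyperfocal distance H = f²/(N·c) + f = 40²/(20 × 0.01) + 40 = 1600/0.2 + 40 ≈ 8040.0 mm ≈ 8.04 m.

8.04 m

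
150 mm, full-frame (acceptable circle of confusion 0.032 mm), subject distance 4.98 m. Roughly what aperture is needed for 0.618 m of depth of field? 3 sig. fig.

Write h = H − f = f²/(N·c). The thin-lens limits are Dn = s·h/(h + (s−f)) and Df = s·h/(h − (s−f)), so DoF = Df − Dn = 2·s·(s−f)·h / (h² − (s−f)²).
That is a quadratic in h: DoF·h² − 2·s·(s−f)·h − DoF·(s−f)² = 0 ⇒ h = (s−f)·(s + √(s² + DoF²)) / DoF = 4830 × (4980 + √(4980² + 618²)) / 618 = 4830 × (4980 + 5018.20) / 618 ≈ 78141 mm.
Then N = f²/(c·h) = 150² / (0.032 × 78141) = 22500 / 2500.5 ≈ 9.

f/9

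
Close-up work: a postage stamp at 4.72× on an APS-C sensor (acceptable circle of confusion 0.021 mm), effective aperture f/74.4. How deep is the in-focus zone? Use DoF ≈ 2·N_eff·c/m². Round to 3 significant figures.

0.140 mm

At magnification m, DoF ≈ 2·N_eff·c/m² = 2 × 74.4 × 0.021 / 4.72² = 3.125 / 22.28 ≈ 0.14 mm.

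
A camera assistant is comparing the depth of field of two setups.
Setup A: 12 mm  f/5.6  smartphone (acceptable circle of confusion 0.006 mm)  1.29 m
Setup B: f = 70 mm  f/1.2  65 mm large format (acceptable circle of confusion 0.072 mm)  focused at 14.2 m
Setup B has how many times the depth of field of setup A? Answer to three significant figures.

Setup A: H = 12²/(5.6×0.006) + 12 ≈ 4297.7 mm; DoF = Df − Dn = 1838.13 − 993.68 ≈ 844.45 mm.
Setup B: H = 70²/(1.2×0.072) + 70 ≈ 56783.0 mm; DoF = Df − Dn = 18911.9 − 11367.7 ≈ 7544.2 mm.
Ratio = 7544.2 / 844.45 ≈ 8.93.

8.93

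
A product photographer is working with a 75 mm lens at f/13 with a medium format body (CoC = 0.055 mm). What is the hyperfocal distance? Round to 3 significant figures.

7.94 m

Hyperfocal distance H = f²/(N·c) + f = 75²/(13 × 0.055) + 75 = 5625/0.715 + 75 ≈ 7942.1 mm ≈ 7.94 m.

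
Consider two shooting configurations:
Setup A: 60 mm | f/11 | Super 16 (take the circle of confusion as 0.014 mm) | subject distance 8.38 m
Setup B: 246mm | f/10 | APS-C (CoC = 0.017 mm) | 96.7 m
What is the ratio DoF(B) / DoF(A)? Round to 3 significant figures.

Setup A: H = 60²/(11×0.014) + 60 ≈ 23436.6 mm; DoF = Df − Dn = 13010.6 − 6180.3 ≈ 6830.3 mm.
Setup B: H = 246²/(10×0.017) + 246 ≈ 356222.5 mm; DoF = Df − Dn = 132639 − 76084 ≈ 56555 mm.
Ratio = 56555 / 6830.3 ≈ 8.28.

8.28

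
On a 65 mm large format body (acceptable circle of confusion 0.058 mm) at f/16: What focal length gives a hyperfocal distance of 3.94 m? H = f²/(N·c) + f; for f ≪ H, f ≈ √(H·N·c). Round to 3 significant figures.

From H = f²/(N·c) + f, with f ≪ H: f ≈ √(H·N·c) = √(3940 × 16 × 0.058) = √3656.3 ≈ 60.47 mm.
Exact: f² + N·c·f − N·c·H = 0 ⇒ f = (−N·c + √((N·c)² + 4·N·c·H))/2 = (−0.928 + √14626)/2 ≈ 60.005 mm ≈ 60.0 mm.

60.0 mm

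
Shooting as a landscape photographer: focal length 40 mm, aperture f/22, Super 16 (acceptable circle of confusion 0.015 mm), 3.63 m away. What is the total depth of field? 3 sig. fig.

11.9 m

Hyperfocal distance H = f²/(N·c) + f = 40²/(22 × 0.015) + 40 = 1600/0.33 + 40 ≈ 4888.5 mm ≈ 4.888 m.
Near limit Dn = s·(H − f)/(H + s − 2f) = 3630 × (4888.5 − 40) / (4888.5 + 3630 − 2 × 40) = 3630 × 4848.5 / 8438.5 ≈ 2086 mm.
Far limit Df = s·(H − f)/(H − s) = 3630 × (4888.5 − 40) / (4888.5 − 3630) = 3630 × 4848.5 / 1258.5 ≈ 13985 mm.
Depth of field = Df − Dn = 13985 − 2086 ≈ 11899 mm ≈ 11.9 m.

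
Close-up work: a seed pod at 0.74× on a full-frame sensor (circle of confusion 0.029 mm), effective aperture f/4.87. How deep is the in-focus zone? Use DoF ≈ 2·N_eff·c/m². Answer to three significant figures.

0.516 mm

At magnification m, DoF ≈ 2·N_eff·c/m² = 2 × 4.87 × 0.029 / 0.74² = 0.2825 / 0.5476 ≈ 0.516 mm.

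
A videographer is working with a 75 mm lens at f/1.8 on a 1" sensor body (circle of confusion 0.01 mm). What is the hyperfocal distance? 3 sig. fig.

Hyperfocal distance H = f²/(N·c) + f = 75²/(1.8 × 0.01) + 75 = 5625/0.018 + 75 ≈ 312575.0 mm ≈ 313 m.

313 m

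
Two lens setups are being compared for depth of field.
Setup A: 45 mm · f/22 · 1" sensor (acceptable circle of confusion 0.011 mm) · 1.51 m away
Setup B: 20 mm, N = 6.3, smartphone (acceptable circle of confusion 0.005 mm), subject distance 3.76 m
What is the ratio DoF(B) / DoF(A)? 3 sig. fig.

4.45

Setup A: H = 45²/(22×0.011) + 45 ≈ 8412.8 mm; DoF = Df − Dn = 1830.47 − 1285.02 ≈ 545.45 mm.
Setup B: H = 20²/(6.3×0.005) + 20 ≈ 12718.4 mm; DoF = Df − Dn = 5329.7 − 2904.5 ≈ 2425.2 mm.
Ratio = 2425.2 / 545.45 ≈ 4.45.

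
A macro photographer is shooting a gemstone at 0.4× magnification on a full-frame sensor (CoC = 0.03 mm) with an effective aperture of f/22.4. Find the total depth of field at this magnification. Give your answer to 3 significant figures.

8.40 mm

At magnification m, DoF ≈ 2·N_eff·c/m² = 2 × 22.4 × 0.03 / 0.4² = 1.344 / 0.16 ≈ 8.4 mm.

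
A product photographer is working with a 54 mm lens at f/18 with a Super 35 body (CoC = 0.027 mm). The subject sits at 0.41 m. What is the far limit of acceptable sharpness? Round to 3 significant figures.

436 mm

Hyperfocal distance H = f²/(N·c) + f = 54²/(18 × 0.027) + 54 = 2916/0.486 + 54 ≈ 6054.0 mm ≈ 6.054 m.
Far limit Df = s·(H − f)/(H − s) = 410 × (6054.0 − 54) / (6054.0 − 410) = 410 × 6000.0 / 5644.0 ≈ 435.86 mm.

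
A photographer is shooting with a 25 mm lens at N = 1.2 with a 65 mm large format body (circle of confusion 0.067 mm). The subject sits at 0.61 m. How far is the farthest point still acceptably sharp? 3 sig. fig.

0.660 m

Hyperfocal distance H = f²/(N·c) + f = 25²/(1.2 × 0.067) + 25 = 625/0.0804 + 25 ≈ 7798.6 mm ≈ 7.799 m.
Far limit Df = s·(H − f)/(H − s) = 610 × (7798.6 − 25) / (7798.6 − 610) = 610 × 7773.6 / 7188.6 ≈ 659.64 mm ≈ 0.660 m.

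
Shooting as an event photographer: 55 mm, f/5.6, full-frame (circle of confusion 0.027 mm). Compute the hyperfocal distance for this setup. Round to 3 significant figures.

20.1 m

Hyperfocal distance H = f²/(N·c) + f = 55²/(5.6 × 0.027) + 55 = 3025/0.1512 + 55 ≈ 20061.6 mm ≈ 20.1 m.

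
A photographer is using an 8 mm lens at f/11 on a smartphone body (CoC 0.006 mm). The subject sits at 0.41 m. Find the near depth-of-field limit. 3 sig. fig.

290 mm

Hyperfocal distance H = f²/(N·c) + f = 8²/(11 × 0.006) + 8 = 64/0.066 + 8 ≈ 977.7 mm ≈ 0.978 m.
Near limit Dn = s·(H − f)/(H + s − 2f) = 410 × (977.7 − 8) / (977.7 + 410 − 2 × 8) = 410 × 969.7 / 1371.7 ≈ 289.84 mm.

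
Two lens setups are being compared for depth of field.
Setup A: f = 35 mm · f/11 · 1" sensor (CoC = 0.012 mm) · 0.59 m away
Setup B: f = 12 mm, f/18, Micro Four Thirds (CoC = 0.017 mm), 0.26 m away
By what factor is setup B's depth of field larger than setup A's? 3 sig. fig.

Setup A: H = 35²/(11×0.012) + 35 ≈ 9315.3 mm; DoF = Df − Dn = 627.529 − 556.707 ≈ 70.822 mm.
Setup B: H = 12²/(18×0.017) + 12 ≈ 482.6 mm; DoF = Df − Dn = 549.68 − 170.27 ≈ 379.41 mm.
Ratio = 379.41 / 70.822 ≈ 5.36.

5.36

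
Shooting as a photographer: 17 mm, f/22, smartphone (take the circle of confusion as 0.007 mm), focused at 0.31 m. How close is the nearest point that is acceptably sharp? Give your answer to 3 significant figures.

268 mm

Hyperfocal distance H = f²/(N·c) + f = 17²/(22 × 0.007) + 17 = 289/0.154 + 17 ≈ 1893.6 mm ≈ 1.894 m.
Near limit Dn = s·(H − f)/(H + s − 2f) = 310 × (1893.6 − 17) / (1893.6 + 310 − 2 × 17) = 310 × 1876.6 / 2169.6 ≈ 268.14 mm.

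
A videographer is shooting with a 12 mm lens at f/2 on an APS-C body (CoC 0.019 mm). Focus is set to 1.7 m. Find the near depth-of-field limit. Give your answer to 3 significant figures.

Hyperfocal distance H = f²/(N·c) + f = 12²/(2 × 0.019) + 12 = 144/0.038 + 12 ≈ 3801.5 mm ≈ 3.801 m.
Near limit Dn = s·(H − f)/(H + s − 2f) = 1700 × (3801.5 − 12) / (3801.5 + 1700 − 2 × 12) = 1700 × 3789.5 / 5477.5 ≈ 1176.1 mm ≈ 1.18 m.

1.18 m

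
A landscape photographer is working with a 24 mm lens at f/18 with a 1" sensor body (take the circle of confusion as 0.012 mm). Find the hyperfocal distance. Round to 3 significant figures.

Hyperfocal distance H = f²/(N·c) + f = 24²/(18 × 0.012) + 24 = 576/0.216 + 24 ≈ 2690.7 mm ≈ 2.69 m.

2.69 m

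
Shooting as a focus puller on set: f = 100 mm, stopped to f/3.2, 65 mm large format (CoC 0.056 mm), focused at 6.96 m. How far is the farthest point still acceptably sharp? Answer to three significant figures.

7.94 m

Hyperfocal distance H = f²/(N·c) + f = 100²/(3.2 × 0.056) + 100 = 10000/0.1792 + 100 ≈ 55903.6 mm ≈ 55.90 m.
Far limit Df = s·(H − f)/(H − s) = 6960 × (55903.6 − 100) / (55903.6 − 6960) = 6960 × 55803.6 / 48943.6 ≈ 7935.5 mm ≈ 7.94 m.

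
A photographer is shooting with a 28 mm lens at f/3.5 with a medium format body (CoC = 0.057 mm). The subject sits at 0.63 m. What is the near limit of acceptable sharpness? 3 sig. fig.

Hyperfocal distance H = f²/(N·c) + f = 28²/(3.5 × 0.057) + 28 = 784/0.1995 + 28 ≈ 3957.8 mm ≈ 3.958 m.
Near limit Dn = s·(H − f)/(H + s − 2f) = 630 × (3957.8 − 28) / (3957.8 + 630 − 2 × 28) = 630 × 3929.8 / 4531.8 ≈ 546.31 mm ≈ 0.546 m.

0.546 m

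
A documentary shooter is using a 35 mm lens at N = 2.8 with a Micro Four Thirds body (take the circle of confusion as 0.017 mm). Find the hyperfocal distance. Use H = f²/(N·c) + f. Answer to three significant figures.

Hyperfocal distance H = f²/(N·c) + f = 35²/(2.8 × 0.017) + 35 = 1225/0.0476 + 35 ≈ 25770.3 mm ≈ 25.8 m.

25.8 m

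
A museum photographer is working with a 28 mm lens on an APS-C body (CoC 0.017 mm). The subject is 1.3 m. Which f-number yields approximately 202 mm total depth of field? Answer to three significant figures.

f/2.80

Write h = H − f = f²/(N·c). The thin-lens limits are Dn = s·h/(h + (s−f)) and Df = s·h/(h − (s−f)), so DoF = Df − Dn = 2·s·(s−f)·h / (h² − (s−f)²).
That is a quadratic in h: DoF·h² − 2·s·(s−f)·h − DoF·(s−f)² = 0 ⇒ h = (s−f)·(s + √(s² + DoF²)) / DoF = 1272 × (1300 + √(1300² + 202²)) / 202 = 1272 × (1300 + 1315.60) / 202 ≈ 16471 mm.
Then N = f²/(c·h) = 28² / (0.017 × 16471) = 784 / 280.00 ≈ 2.80.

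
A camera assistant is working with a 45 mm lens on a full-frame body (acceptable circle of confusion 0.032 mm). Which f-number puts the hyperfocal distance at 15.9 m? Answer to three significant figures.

Rearrange H = f²/(N·c) + f for N: N = f² / ((H − f)·c).
N = 45² / ((15900 − 45) × 0.032) = 2025 / 507.4 ≈ 3.99.

f/3.99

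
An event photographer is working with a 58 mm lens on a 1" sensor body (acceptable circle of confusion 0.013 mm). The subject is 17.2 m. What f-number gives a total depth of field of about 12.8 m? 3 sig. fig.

Write h = H − f = f²/(N·c). The thin-lens limits are Dn = s·h/(h + (s−f)) and Df = s·h/(h − (s−f)), so DoF = Df − Dn = 2·s·(s−f)·h / (h² − (s−f)²).
That is a quadratic in h: DoF·h² − 2·s·(s−f)·h − DoF·(s−f)² = 0 ⇒ h = (s−f)·(s + √(s² + DoF²)) / DoF = 17142 × (17200 + √(17200² + 12800²)) / 12800 = 17142 × (17200 + 21440.1) / 12800 ≈ 51748 mm.
Then N = f²/(c·h) = 58² / (0.013 × 51748) = 3364 / 672.72 ≈ 5.

f/5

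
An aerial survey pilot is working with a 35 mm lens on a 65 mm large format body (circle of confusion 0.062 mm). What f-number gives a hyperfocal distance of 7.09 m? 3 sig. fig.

f/2.80

Rearrange H = f²/(N·c) + f for N: N = f² / ((H − f)·c).
N = 35² / ((7090 − 35) × 0.062) = 1225 / 437.4 ≈ 2.80.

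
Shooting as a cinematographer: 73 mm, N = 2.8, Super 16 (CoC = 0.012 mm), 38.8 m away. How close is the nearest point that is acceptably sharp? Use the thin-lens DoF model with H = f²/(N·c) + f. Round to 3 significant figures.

Hyperfocal distance H = f²/(N·c) + f = 73²/(2.8 × 0.012) + 73 = 5329/0.0336 + 73 ≈ 158674.2 mm ≈ 158.7 m.
Near limit Dn = s·(H − f)/(H + s − 2f) = 38800 × (158674.2 − 73) / (158674.2 + 38800 − 2 × 73) = 38800 × 158601.2 / 197328.2 ≈ 31185 mm ≈ 31.2 m.

31.2 m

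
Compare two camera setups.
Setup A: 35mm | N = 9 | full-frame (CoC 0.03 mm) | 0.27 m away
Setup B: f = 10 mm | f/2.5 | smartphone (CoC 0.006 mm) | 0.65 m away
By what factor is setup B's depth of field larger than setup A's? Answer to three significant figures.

Setup A: H = 35²/(9×0.03) + 35 ≈ 4572.0 mm; DoF = Df − Dn = 284.749 − 256.704 ≈ 28.045 mm.
Setup B: H = 10²/(2.5×0.006) + 10 ≈ 6676.7 mm; DoF = Df − Dn = 719.03 − 593.07 ≈ 125.96 mm.
Ratio = 125.96 / 28.045 ≈ 4.49.

4.49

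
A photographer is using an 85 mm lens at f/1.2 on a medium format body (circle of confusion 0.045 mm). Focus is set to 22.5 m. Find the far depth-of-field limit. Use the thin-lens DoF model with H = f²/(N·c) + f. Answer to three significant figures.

27.0 m

Hyperfocal distance H = f²/(N·c) + f = 85²/(1.2 × 0.045) + 85 = 7225/0.054 + 85 ≈ 133881.3 mm ≈ 133.9 m.
Far limit Df = s·(H − f)/(H − s) = 22500 × (133881.3 − 85) / (133881.3 − 22500) = 22500 × 133796.3 / 111381.3 ≈ 27028 mm ≈ 27.0 m.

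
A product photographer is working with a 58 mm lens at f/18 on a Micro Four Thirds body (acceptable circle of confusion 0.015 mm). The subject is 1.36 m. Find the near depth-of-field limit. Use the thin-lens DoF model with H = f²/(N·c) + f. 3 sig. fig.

Hyperfocal distance H = f²/(N·c) + f = 58²/(18 × 0.015) + 58 = 3364/0.27 + 58 ≈ 12517.3 mm ≈ 12.52 m.
Near limit Dn = s·(H − f)/(H + s − 2f) = 1360 × (12517.3 − 58) / (12517.3 + 1360 − 2 × 58) = 1360 × 12459.3 / 13761.3 ≈ 1231.3 mm ≈ 1.23 m.

1.23 m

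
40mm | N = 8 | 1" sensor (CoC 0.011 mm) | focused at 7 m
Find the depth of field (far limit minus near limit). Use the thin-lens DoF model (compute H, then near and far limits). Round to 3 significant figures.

6.28 m

Hyperfocal distance H = f²/(N·c) + f = 40²/(8 × 0.011) + 40 = 1600/0.088 + 40 ≈ 18221.8 mm ≈ 18.22 m.
Near limit Dn = s·(H − f)/(H + s − 2f) = 7000 × (18221.8 − 40) / (18221.8 + 7000 − 2 × 40) = 7000 × 18181.8 / 25141.8 ≈ 5062.2 mm.
Far limit Df = s·(H − f)/(H − s) = 7000 × (18221.8 − 40) / (18221.8 − 7000) = 7000 × 18181.8 / 11221.8 ≈ 11341.5 mm.
Depth of field = Df − Dn = 11341.5 − 5062.2 ≈ 6279.3 mm ≈ 6.28 m.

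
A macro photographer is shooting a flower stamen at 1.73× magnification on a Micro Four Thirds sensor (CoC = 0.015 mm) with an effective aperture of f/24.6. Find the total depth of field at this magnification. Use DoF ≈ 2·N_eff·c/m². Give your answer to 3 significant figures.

At magnification m, DoF ≈ 2·N_eff·c/m² = 2 × 24.6 × 0.015 / 1.73² = 0.738 / 2.993 ≈ 0.247 mm.

0.247 mm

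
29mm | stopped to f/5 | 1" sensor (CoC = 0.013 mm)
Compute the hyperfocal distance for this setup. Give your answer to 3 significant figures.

13.0 m

Hyperfocal distance H = f²/(N·c) + f = 29²/(5 × 0.013) + 29 = 841/0.065 + 29 ≈ 12967.5 mm ≈ 13.0 m.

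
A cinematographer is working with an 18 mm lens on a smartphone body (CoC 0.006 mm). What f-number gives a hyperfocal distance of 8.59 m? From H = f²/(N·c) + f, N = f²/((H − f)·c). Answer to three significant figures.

Rearrange H = f²/(N·c) + f for N: N = f² / ((H − f)·c).
N = 18² / ((8590 − 18) × 0.006) = 324 / 51.43 ≈ 6.30.

f/6.30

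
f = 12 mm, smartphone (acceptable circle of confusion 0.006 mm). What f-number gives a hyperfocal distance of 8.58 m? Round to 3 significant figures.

f/2.80

Rearrange H = f²/(N·c) + f for N: N = f² / ((H − f)·c).
N = 12² / ((8580 − 12) × 0.006) = 144 / 51.41 ≈ 2.80.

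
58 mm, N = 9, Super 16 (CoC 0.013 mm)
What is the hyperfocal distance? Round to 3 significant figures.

Hyperfocal distance H = f²/(N·c) + f = 58²/(9 × 0.013) + 58 = 3364/0.117 + 58 ≈ 28810.1 mm ≈ 28.8 m.

28.8 m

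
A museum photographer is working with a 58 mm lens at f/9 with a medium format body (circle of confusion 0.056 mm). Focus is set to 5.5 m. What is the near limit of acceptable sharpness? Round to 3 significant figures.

3.03 m

Hyperfocal distance H = f²/(N·c) + f = 58²/(9 × 0.056) + 58 = 3364/0.504 + 58 ≈ 6732.6 mm ≈ 6.733 m.
Near limit Dn = s·(H − f)/(H + s − 2f) = 5500 × (6732.6 − 58) / (6732.6 + 5500 − 2 × 58) = 5500 × 6674.6 / 12116.6 ≈ 3029.8 mm ≈ 3.03 m.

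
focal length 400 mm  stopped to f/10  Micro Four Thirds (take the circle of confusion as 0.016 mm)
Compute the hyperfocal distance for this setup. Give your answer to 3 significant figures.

Hyperfocal distance H = f²/(N·c) + f = 400²/(10 × 0.016) + 400 = 160000/0.16 + 400 ≈ 1000400.0 mm ≈ 1000 m.

1000 m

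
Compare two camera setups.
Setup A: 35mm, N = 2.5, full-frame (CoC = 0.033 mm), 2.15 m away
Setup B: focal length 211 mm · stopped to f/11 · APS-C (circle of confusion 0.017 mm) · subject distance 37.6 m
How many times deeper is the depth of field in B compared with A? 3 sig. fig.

Setup A: H = 35²/(2.5×0.033) + 35 ≈ 14883.5 mm; DoF = Df − Dn = 2507.11 − 1881.94 ≈ 625.17 mm.
Setup B: H = 211²/(11×0.017) + 211 ≈ 238291.2 mm; DoF = Df − Dn = 44605 − 32497 ≈ 12108 mm.
Ratio = 12108 / 625.17 ≈ 19.4.

19.4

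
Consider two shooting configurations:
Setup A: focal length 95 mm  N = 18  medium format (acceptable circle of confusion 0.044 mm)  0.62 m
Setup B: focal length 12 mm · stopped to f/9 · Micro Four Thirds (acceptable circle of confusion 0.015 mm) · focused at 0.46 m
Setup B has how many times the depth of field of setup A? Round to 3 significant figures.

8.19

Setup A: H = 95²/(18×0.044) + 95 ≈ 11490.2 mm; DoF = Df − Dn = 649.944 − 592.693 ≈ 57.251 mm.
Setup B: H = 12²/(9×0.015) + 12 ≈ 1078.7 mm; DoF = Df − Dn = 793.10 − 323.94 ≈ 469.16 mm.
Ratio = 469.16 / 57.251 ≈ 8.19.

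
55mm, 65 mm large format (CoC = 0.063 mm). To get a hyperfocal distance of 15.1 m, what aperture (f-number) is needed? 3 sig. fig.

Rearrange H = f²/(N·c) + f for N: N = f² / ((H − f)·c).
N = 55² / ((15100 − 55) × 0.063) = 3025 / 947.8 ≈ 3.19.

f/3.19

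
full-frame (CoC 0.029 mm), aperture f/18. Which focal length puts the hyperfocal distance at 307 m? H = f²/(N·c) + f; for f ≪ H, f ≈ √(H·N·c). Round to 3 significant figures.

400 mm

From H = f²/(N·c) + f, with f ≪ H: f ≈ √(H·N·c) = √(307000 × 18 × 0.029) = √160254 ≈ 400.3 mm.
The +f correction barely moves this — solving exactly, f² + N·c·f − N·c·H = 0 ⇒ f = (−N·c + √((N·c)² + 4·N·c·H))/2 = (−0.522 + √641016)/2 ≈ 400.06 mm, so f ≈ 400 mm.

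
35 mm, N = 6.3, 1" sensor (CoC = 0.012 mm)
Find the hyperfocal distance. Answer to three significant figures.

Hyperfocal distance H = f²/(N·c) + f = 35²/(6.3 × 0.012) + 35 = 1225/0.0756 + 35 ≈ 16238.7 mm ≈ 16.2 m.

16.2 m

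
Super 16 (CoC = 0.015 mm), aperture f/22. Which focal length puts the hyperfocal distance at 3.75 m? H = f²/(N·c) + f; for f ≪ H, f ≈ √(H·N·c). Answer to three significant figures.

From H = f²/(N·c) + f, with f ≪ H: f ≈ √(H·N·c) = √(3750 × 22 × 0.015) = √1237.5 ≈ 35.18 mm.
Exact: f² + N·c·f − N·c·H = 0 ⇒ f = (−N·c + √((N·c)² + 4·N·c·H))/2 = (−0.33 + √4950.1)/2 ≈ 35.014 mm ≈ 35.0 mm.

35.0 mm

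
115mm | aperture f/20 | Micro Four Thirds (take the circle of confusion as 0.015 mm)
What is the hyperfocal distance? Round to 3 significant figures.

Hyperfocal distance H = f²/(N·c) + f = 115²/(20 × 0.015) + 115 = 13225/0.3 + 115 ≈ 44198.3 mm ≈ 44.2 m.

44.2 m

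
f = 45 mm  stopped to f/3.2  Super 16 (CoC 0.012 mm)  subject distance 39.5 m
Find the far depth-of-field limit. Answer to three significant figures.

157 m

Hyperfocal distance H = f²/(N·c) + f = 45²/(3.2 × 0.012) + 45 = 2025/0.0384 + 45 ≈ 52779.4 mm ≈ 52.78 m.
Far limit Df = s·(H − f)/(H − s) = 39500 × (52779.4 − 45) / (52779.4 − 39500) = 39500 × 52734.4 / 13279.4 ≈ 156860 mm ≈ 157 m.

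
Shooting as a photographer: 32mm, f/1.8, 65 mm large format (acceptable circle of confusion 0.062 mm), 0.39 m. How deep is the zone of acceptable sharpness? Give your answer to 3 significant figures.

Hyperfocal distance H = f²/(N·c) + f = 32²/(1.8 × 0.062) + 32 = 1024/0.1116 + 32 ≈ 9207.6 mm ≈ 9.208 m.
Near limit Dn = s·(H − f)/(H + s − 2f) = 390 × (9207.6 − 32) / (9207.6 + 390 − 2 × 32) = 390 × 9175.6 / 9533.6 ≈ 375.355 mm.
Far limit Df = s·(H − f)/(H − s) = 390 × (9207.6 − 32) / (9207.6 − 390) = 390 × 9175.6 / 8817.6 ≈ 405.834 mm.
Depth of field = Df − Dn = 405.834 − 375.355 ≈ 30.479 mm.

30.5 mm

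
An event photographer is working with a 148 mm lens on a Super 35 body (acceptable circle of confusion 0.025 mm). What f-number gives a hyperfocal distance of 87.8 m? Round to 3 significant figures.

Rearrange H = f²/(N·c) + f for N: N = f² / ((H − f)·c).
N = 148² / ((87800 − 148) × 0.025) = 21904 / 2191 ≈ 10.

f/10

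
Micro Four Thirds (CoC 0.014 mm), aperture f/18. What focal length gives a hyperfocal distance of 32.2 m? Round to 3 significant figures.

90.0 mm

From H = f²/(N·c) + f, with f ≪ H: f ≈ √(H·N·c) = √(32200 × 18 × 0.014) = √8114.4 ≈ 90.08 mm.
Exact: f² + N·c·f − N·c·H = 0 ⇒ f = (−N·c + √((N·c)² + 4·N·c·H))/2 = (−0.252 + √32458)/2 ≈ 89.954 mm ≈ 90.0 mm.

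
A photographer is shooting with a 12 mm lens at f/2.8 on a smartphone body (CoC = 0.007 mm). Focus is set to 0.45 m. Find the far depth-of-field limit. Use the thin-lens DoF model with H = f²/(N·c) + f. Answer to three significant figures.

479 mm

Hyperfocal distance H = f²/(N·c) + f = 12²/(2.8 × 0.007) + 12 = 144/0.0196 + 12 ≈ 7358.9 mm ≈ 7.359 m.
Far limit Df = s·(H − f)/(H − s) = 450 × (7358.9 − 12) / (7358.9 − 450) = 450 × 7346.9 / 6908.9 ≈ 478.53 mm.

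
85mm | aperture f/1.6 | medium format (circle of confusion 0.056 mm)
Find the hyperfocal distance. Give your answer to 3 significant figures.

Hyperfocal distance H = f²/(N·c) + f = 85²/(1.6 × 0.056) + 85 = 7225/0.0896 + 85 ≈ 80721.2 mm ≈ 80.7 m.

80.7 m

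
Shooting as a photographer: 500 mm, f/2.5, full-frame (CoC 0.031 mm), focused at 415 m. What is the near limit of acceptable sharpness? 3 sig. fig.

Hyperfocal distance H = f²/(N·c) + f = 500²/(2.5 × 0.031) + 500 = 250000/0.0775 + 500 ≈ 3226306.5 mm ≈ 3226 m.
Near limit Dn = s·(H − f)/(H + s − 2f) = 415000 × (3226306.5 − 500) / (3226306.5 + 415000 − 2 × 500) = 415000 × 3225806.5 / 3640306.5 ≈ 367746 mm ≈ 368 m.

368 m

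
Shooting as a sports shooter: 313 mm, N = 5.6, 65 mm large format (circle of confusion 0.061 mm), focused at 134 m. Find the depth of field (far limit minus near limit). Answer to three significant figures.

160 m

Hyperfocal distance H = f²/(N·c) + f = 313²/(5.6 × 0.061) + 313 = 97969/0.3416 + 313 ≈ 287107.5 mm ≈ 287.1 m.
Near limit Dn = s·(H − f)/(H + s − 2f) = 134000 × (287107.5 − 313) / (287107.5 + 134000 − 2 × 313) = 134000 × 286794.5 / 420481.5 ≈ 91396 mm.
Far limit Df = s·(H − f)/(H − s) = 134000 × (287107.5 − 313) / (287107.5 − 134000) = 134000 × 286794.5 / 153107.5 ≈ 251003 mm.
Depth of field = Df − Dn = 251003 − 91396 ≈ 159607 mm ≈ 160 m.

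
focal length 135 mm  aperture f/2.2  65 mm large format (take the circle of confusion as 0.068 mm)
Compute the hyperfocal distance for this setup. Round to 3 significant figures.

Hyperfocal distance H = f²/(N·c) + f = 135²/(2.2 × 0.068) + 135 = 18225/0.1496 + 135 ≈ 121959.9 mm ≈ 122 m.

122 m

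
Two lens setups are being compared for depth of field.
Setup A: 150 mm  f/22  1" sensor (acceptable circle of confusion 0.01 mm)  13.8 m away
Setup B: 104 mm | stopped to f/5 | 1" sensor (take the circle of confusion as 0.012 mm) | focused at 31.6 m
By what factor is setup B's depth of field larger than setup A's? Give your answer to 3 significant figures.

Setup A: H = 150²/(22×0.01) + 150 ≈ 102422.7 mm; DoF = Df − Dn = 15925.5 − 12175.0 ≈ 3750.5 mm.
Setup B: H = 104²/(5×0.012) + 104 ≈ 180370.7 mm; DoF = Df − Dn = 38290 − 26900 ≈ 11390 mm.
Ratio = 11390 / 3750.5 ≈ 3.04.

3.04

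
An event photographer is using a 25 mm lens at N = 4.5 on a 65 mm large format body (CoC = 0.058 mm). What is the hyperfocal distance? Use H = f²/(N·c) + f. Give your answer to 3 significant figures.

2.42 m

Hyperfocal distance H = f²/(N·c) + f = 25²/(4.5 × 0.058) + 25 = 625/0.261 + 25 ≈ 2419.6 mm ≈ 2.42 m.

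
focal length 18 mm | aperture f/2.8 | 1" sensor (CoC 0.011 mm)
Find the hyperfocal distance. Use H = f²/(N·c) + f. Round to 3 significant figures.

Hyperfocal distance H = f²/(N·c) + f = 18²/(2.8 × 0.011) + 18 = 324/0.0308 + 18 ≈ 10537.5 mm ≈ 10.5 m.

10.5 m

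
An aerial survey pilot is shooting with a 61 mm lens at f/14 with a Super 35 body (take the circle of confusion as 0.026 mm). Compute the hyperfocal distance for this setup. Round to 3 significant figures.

Hyperfocal distance H = f²/(N·c) + f = 61²/(14 × 0.026) + 61 = 3721/0.364 + 61 ≈ 10283.5 mm ≈ 10.3 m.

10.3 m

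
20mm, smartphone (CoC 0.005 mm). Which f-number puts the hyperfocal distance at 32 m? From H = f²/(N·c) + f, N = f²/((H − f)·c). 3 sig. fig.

f/2.50

Rearrange H = f²/(N·c) + f for N: N = f² / ((H − f)·c).
N = 20² / ((32000 − 20) × 0.005) = 400 / 159.9 ≈ 2.50.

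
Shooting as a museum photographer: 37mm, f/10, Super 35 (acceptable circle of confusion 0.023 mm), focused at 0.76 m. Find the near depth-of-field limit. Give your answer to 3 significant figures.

0.678 m

Hyperfocal distance H = f²/(N·c) + f = 37²/(10 × 0.023) + 37 = 1369/0.23 + 37 ≈ 5989.2 mm ≈ 5.989 m.
Near limit Dn = s·(H − f)/(H + s − 2f) = 760 × (5989.2 − 37) / (5989.2 + 760 − 2 × 37) = 760 × 5952.2 / 6675.2 ≈ 677.68 mm ≈ 0.678 m.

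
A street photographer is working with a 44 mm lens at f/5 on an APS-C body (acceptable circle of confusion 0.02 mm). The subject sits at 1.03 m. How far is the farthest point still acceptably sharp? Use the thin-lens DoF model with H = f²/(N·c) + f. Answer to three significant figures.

Hyperfocal distance H = f²/(N·c) + f = 44²/(5 × 0.02) + 44 = 1936/0.1 + 44 ≈ 19404.0 mm ≈ 19.40 m.
Far limit Df = s·(H − f)/(H − s) = 1030 × (19404.0 − 44) / (19404.0 − 1030) = 1030 × 19360.0 / 18374.0 ≈ 1085.3 mm ≈ 1.09 m.

1.09 m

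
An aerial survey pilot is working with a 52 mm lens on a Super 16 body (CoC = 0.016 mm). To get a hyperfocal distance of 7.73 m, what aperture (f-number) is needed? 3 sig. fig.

Rearrange H = f²/(N·c) + f for N: N = f² / ((H − f)·c).
N = 52² / ((7730 − 52) × 0.016) = 2704 / 122.8 ≈ 22.

f/22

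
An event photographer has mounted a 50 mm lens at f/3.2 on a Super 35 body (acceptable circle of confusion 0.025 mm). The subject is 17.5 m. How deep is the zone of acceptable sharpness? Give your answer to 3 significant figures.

Hyperfocal distance H = f²/(N·c) + f = 50²/(3.2 × 0.025) + 50 = 2500/0.08 + 50 ≈ 31300.0 mm ≈ 31.30 m.
Near limit Dn = s·(H − f)/(H + s − 2f) = 17500 × (31300.0 − 50) / (31300.0 + 17500 − 2 × 50) = 17500 × 31250.0 / 48700.0 ≈ 11229 mm.
Far limit Df = s·(H − f)/(H − s) = 17500 × (31300.0 − 50) / (31300.0 − 17500) = 17500 × 31250.0 / 13800.0 ≈ 39629 mm.
Depth of field = Df − Dn = 39629 − 11229 ≈ 28400 mm ≈ 28.4 m.

28.4 m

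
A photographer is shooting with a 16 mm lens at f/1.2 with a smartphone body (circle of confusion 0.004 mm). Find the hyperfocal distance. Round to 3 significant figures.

53.3 m

Hyperfocal distance H = f²/(N·c) + f = 16²/(1.2 × 0.004) + 16 = 256/0.0048 + 16 ≈ 53349.3 mm ≈ 53.3 m.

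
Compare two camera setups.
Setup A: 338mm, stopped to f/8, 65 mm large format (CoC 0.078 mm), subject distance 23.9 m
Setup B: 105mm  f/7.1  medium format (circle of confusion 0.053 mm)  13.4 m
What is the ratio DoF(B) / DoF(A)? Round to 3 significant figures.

2.45

Setup A: H = 338²/(8×0.078) + 338 ≈ 183421.3 mm; DoF = Df − Dn = 27430.1 − 21174.9 ≈ 6255.2 mm.
Setup B: H = 105²/(7.1×0.053) + 105 ≈ 29403.4 mm; DoF = Df − Dn = 24532 − 9217 ≈ 15315 mm.
Ratio = 15315 / 6255.2 ≈ 2.45.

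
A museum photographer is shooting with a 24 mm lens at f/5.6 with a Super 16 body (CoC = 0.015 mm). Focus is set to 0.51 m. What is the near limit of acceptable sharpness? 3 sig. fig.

Hyperfocal distance H = f²/(N·c) + f = 24²/(5.6 × 0.015) + 24 = 576/0.084 + 24 ≈ 6881.1 mm ≈ 6.881 m.
Near limit Dn = s·(H − f)/(H + s − 2f) = 510 × (6881.1 − 24) / (6881.1 + 510 − 2 × 24) = 510 × 6857.1 / 7343.1 ≈ 476.25 mm.

476 mm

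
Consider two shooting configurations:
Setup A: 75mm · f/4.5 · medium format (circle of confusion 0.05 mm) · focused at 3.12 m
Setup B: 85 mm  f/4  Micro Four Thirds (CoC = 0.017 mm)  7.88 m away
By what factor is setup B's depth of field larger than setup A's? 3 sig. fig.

1.51

Setup A: H = 75²/(4.5×0.05) + 75 ≈ 25075.0 mm; DoF = Df − Dn = 3552.72 − 2781.24 ≈ 771.48 mm.
Setup B: H = 85²/(4×0.017) + 85 ≈ 106335.0 mm; DoF = Df − Dn = 8503.9 − 7341.4 ≈ 1162.5 mm.
Ratio = 1162.5 / 771.48 ≈ 1.51.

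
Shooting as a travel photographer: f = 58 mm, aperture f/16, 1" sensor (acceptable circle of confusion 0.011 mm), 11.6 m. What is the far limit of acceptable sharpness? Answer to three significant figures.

Hyperfocal distance H = f²/(N·c) + f = 58²/(16 × 0.011) + 58 = 3364/0.176 + 58 ≈ 19171.6 mm ≈ 19.17 m.
Far limit Df = s·(H − f)/(H − s) = 11600 × (19171.6 − 58) / (19171.6 − 11600) = 11600 × 19113.6 / 7571.6 ≈ 29283 mm ≈ 29.3 m.

29.3 m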